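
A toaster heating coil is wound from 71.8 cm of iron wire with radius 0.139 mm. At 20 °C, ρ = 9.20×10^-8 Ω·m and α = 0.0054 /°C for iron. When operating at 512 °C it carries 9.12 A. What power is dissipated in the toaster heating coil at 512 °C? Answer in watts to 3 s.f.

A = πr² = π(1.3900e-04 m)² = 6.070e-08 m²
R₍20₎ = ρL/A = (9.20×10^-8)(0.718)/(6.070e-08) = 1.088 Ω
R₍512₎ = R₍20₎(1 + αΔT) = 1.088 × (1 + 0.0054×492) = 3.98 Ω
P = I²R = (9.12)² × 3.98 = 331 W

331 W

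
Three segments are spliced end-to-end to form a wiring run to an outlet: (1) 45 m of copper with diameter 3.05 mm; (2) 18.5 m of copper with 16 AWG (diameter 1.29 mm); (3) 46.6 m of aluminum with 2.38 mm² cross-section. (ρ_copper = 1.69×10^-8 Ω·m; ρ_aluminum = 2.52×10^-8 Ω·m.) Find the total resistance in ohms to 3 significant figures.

0.837 Ω

Seg 1: A = π(d/2)² = π(1.5250e-03 m)² = 7.306e-06 m²
R_1 = (1.69×10^-8)(45)/(7.306e-06) = 0.1041 Ω
Seg 2: A = π(1.29/2 mm)² = π(6.4500e-04 m)² = 1.307e-06 m²
R_2 = (1.69×10^-8)(18.5)/(1.307e-06) = 0.2392 Ω
Seg 3: A = 2.38 mm² = 2.380e-06 m²
R_3 = (2.52×10^-8)(46.6)/(2.380e-06) = 0.4934 Ω
R_total = R_1 + R_2 + R_3 = 0.837 Ω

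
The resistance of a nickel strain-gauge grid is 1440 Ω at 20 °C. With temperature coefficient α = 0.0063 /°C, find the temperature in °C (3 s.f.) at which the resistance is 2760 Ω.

R = R₀(1 + α(T − T₀)) ⇒ T = T₀ + (R/R₀ − 1)/α
T = 20 + (2760/1440 − 1)/0.0063 = 20 + (0.9167)/0.0063 = 166 °C

166 °C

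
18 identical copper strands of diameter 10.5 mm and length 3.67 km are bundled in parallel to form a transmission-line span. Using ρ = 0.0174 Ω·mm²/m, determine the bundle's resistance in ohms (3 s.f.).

0.0410 Ω

ρ = 0.0174 Ω·mm²/m = 1.74×10^-8 Ω·m
A_strand = π(5.2500e-03 m)² = 8.659e-05 m²
R_strand = ρL/A = (1.74×10^-8)(3670)/(8.659e-05) = 0.7375 Ω
R_total = R_strand/N = 0.7375/18 = 0.0410 Ω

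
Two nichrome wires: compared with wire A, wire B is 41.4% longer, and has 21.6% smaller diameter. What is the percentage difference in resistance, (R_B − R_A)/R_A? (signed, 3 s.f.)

130%

R ∝ L/d², so R_B/R_A = (1 + 41.4/100) × (1 − 21.6/100)⁻²
= 1.414 × 1.627 = 2.3
(R_B − R_A)/R_A = 2.3 − 1 = 130%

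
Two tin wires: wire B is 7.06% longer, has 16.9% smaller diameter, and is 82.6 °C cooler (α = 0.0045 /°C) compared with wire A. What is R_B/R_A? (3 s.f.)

R ∝ ρL/d² with ρ ∝ (1+αΔT), so R_B/R_A = (1 + 7.06/100) × (1 − 16.9/100)⁻² × (1 − 0.0045×82.6)
= 1.071 × 1.448 × 0.6283 = 0.974

0.974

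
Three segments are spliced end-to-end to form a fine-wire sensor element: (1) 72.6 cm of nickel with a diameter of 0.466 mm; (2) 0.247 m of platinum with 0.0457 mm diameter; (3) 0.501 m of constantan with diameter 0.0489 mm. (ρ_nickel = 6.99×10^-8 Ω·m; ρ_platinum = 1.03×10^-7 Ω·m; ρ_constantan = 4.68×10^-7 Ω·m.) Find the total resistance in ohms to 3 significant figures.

Seg 1: A = π(d/2)² = π(2.3300e-04 m)² = 1.706e-07 m²
R_1 = (6.99×10^-8)(0.726)/(1.706e-07) = 0.2975 Ω
Seg 2: A = π(d/2)² = π(2.2850e-05 m)² = 1.640e-09 m²
R_2 = (1.03×10^-7)(0.247)/(1.640e-09) = 15.51 Ω
Seg 3: A = π(d/2)² = π(2.4450e-05 m)² = 1.878e-09 m²
R_3 = (4.68×10^-7)(0.501)/(1.878e-09) = 124.8 Ω
R_total = R_1 + R_2 + R_3 = 141 Ω

141 Ω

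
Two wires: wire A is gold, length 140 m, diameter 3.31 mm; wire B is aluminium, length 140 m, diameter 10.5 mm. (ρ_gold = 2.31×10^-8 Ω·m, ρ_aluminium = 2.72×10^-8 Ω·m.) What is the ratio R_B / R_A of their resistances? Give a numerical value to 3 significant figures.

0.117

R ∝ ρL/d², so R_B/R_A = (ρ_B/ρ_A) × (d_A/d_B)²
= (2.72×10^-8/2.31×10^-8) × (3.31/10.5)² = 0.117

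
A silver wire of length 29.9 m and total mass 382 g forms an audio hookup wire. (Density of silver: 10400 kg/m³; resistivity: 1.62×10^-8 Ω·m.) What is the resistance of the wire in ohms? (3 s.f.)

0.394 Ω

A = m/(density·L) = 0.382/(10400×29.9) = 1.2285e-06 m²
R = ρL/A = (1.62×10^-8)(29.9)/(1.2285e-06) = 0.394 Ω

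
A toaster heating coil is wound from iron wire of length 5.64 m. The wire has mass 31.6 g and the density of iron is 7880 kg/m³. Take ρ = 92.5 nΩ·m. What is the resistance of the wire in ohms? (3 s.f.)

ρ = 92.5 nΩ·m = 9.25×10^-8 Ω·m
A = m/(density·L) = 0.0316/(7880×5.64) = 7.1102e-07 m²
R = ρL/A = (9.25×10^-8)(5.64)/(7.1102e-07) = 0.734 Ω

0.734 Ω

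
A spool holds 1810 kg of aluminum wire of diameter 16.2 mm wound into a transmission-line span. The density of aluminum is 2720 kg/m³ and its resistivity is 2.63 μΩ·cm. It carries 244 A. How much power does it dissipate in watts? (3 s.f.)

ρ = 2.63 μΩ·cm = 2.63×10^-8 Ω·m
A = π(d/2)² = π(8.1000e-03 m)² = 2.0612e-04 m²
L = m/(density·A) = 1810/(2720×2.0612e-04) = 3228 m
R = ρL/A = (2.63×10^-8)(3228)/(2.0612e-04) = 0.4119 Ω
P = I²R = (244)² × 0.4119 = 24500 W

24500 W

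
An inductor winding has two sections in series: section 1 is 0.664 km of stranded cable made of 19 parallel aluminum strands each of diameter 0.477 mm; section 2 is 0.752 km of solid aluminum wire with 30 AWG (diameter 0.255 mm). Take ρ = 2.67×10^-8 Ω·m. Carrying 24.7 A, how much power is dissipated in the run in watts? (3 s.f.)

Section 1: A_strand = π(2.3850e-04)² = 1.787e-07 m²; R₁ = ρL/(N·A_s) = (2.67×10^-8)(664)/(19×1.787e-07) = 5.222 Ω
Section 2: A = π(0.255/2 mm)² = π(1.2750e-04 m)² = 5.107e-08 m²
R₂ = (2.67×10^-8)(752)/(5.107e-08) = 393.2 Ω
R = R₁ + R₂ = 398.4 Ω
P = I²R = (24.7)² × 398.4 = 2.43×10^5 W

2.43×10^5 W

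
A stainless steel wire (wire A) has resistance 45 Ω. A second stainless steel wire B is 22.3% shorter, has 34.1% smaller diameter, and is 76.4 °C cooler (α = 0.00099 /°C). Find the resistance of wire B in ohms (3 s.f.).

R ∝ ρL/d² with ρ ∝ (1+αΔT), so R_B/R_A = (1 − 22.3/100) × (1 − 34.1/100)⁻² × (1 − 0.00099×76.4)
= 0.777 × 2.303 × 0.9244 = 1.654
R_B = 1.654 × 45 = 74.4 Ω

74.4 Ω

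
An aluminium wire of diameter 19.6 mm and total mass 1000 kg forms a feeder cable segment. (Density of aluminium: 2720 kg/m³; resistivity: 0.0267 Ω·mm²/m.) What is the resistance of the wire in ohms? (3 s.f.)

0.108 Ω

ρ = 0.0267 Ω·mm²/m = 2.67×10^-8 Ω·m
A = π(d/2)² = π(9.8000e-03 m)² = 3.0172e-04 m²
L = m/(density·A) = 1000/(2720×3.0172e-04) = 1219 m
R = ρL/A = (2.67×10^-8)(1219)/(3.0172e-04) = 0.108 Ω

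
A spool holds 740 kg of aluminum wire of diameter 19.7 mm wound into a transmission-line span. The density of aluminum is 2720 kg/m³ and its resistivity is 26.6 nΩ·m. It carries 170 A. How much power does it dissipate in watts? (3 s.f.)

2250 W

ρ = 26.6 nΩ·m = 2.66×10^-8 Ω·m
A = π(d/2)² = π(9.8500e-03 m)² = 3.0481e-04 m²
L = m/(density·A) = 740/(2720×3.0481e-04) = 892.6 m
R = ρL/A = (2.66×10^-8)(892.6)/(3.0481e-04) = 0.07789 Ω
P = I²R = (170)² × 0.07789 = 2250 W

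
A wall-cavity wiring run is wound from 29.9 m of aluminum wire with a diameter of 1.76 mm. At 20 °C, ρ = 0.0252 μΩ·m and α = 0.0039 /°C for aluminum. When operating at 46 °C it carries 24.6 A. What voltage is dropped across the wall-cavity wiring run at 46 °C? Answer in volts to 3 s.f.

8.39 V

ρ = 0.0252 μΩ·m = 2.52×10^-8 Ω·m
A = π(d/2)² = π(8.8000e-04 m)² = 2.433e-06 m²
R₍20₎ = ρL/A = (2.52×10^-8)(29.9)/(2.433e-06) = 0.3097 Ω
R₍46₎ = R₍20₎(1 + αΔT) = 0.3097 × (1 + 0.0039×26) = 0.3411 Ω
V = IR = 24.6 × 0.3411 = 8.39 V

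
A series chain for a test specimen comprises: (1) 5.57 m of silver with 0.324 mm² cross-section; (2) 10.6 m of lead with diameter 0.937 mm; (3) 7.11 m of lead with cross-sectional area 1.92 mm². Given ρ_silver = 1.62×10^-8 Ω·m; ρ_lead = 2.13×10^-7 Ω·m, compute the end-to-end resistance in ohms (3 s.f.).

4.34 Ω

Seg 1: A = 0.324 mm² = 3.240e-07 m²
R_1 = (1.62×10^-8)(5.57)/(3.240e-07) = 0.2785 Ω
Seg 2: A = π(d/2)² = π(4.6850e-04 m)² = 6.896e-07 m²
R_2 = (2.13×10^-7)(10.6)/(6.896e-07) = 3.274 Ω
Seg 3: A = 1.92 mm² = 1.920e-06 m²
R_3 = (2.13×10^-7)(7.11)/(1.920e-06) = 0.7888 Ω
R_total = R_1 + R_2 + R_3 = 4.34 Ω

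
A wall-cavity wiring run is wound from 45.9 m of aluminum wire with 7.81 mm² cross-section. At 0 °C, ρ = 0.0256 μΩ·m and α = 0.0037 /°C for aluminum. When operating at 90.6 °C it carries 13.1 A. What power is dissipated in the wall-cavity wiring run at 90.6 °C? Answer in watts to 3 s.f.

ρ = 0.0256 μΩ·m = 2.56×10^-8 Ω·m
A = 7.81 mm² = 7.810e-06 m²
R₍0₎ = ρL/A = (2.56×10^-8)(45.9)/(7.810e-06) = 0.1505 Ω
R₍90.6₎ = R₍0₎(1 + αΔT) = 0.1505 × (1 + 0.0037×90.6) = 0.2009 Ω
P = I²R = (13.1)² × 0.2009 = 34.5 W

34.5 W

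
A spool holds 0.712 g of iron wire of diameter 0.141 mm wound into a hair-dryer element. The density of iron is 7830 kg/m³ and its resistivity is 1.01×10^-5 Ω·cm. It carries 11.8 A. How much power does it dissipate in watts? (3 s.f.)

5250 W

ρ = 1.01×10^-5 Ω·cm = 1.01×10^-7 Ω·m
A = π(d/2)² = π(7.0500e-05 m)² = 1.5615e-08 m²
L = m/(density·A) = 7.120×10^-4/(7830×1.5615e-08) = 5.824 m
R = ρL/A = (1.01×10^-7)(5.824)/(1.5615e-08) = 37.67 Ω
P = I²R = (11.8)² × 37.67 = 5250 W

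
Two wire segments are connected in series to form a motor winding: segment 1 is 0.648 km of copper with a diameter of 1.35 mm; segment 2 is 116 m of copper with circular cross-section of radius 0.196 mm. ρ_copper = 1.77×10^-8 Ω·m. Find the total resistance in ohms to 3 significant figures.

Segment 1: A = π(d/2)² = π(6.7500e-04 m)² = 1.431e-06 m²
R₁ = ρL/A = (1.77×10^-8)(648)/(1.431e-06) = 8.013 Ω
Segment 2: A = πr² = π(1.9600e-04 m)² = 1.207e-07 m²
R₂ = (1.77×10^-8)(116)/(1.207e-07) = 17.01 Ω
R = R₁ + R₂ = 25.0 Ω

25.0 Ω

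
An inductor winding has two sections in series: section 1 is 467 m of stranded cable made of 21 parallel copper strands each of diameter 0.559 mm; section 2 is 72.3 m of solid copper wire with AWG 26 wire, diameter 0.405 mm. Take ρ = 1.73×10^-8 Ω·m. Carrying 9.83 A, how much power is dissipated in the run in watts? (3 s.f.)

1090 W

Section 1: A_strand = π(2.7950e-04)² = 2.454e-07 m²; R₁ = ρL/(N·A_s) = (1.73×10^-8)(467)/(21×2.454e-07) = 1.568 Ω
Section 2: A = π(0.405/2 mm)² = π(2.0250e-04 m)² = 1.288e-07 m²
R₂ = (1.73×10^-8)(72.3)/(1.288e-07) = 9.709 Ω
R = R₁ + R₂ = 11.28 Ω
P = I²R = (9.83)² × 11.28 = 1090 W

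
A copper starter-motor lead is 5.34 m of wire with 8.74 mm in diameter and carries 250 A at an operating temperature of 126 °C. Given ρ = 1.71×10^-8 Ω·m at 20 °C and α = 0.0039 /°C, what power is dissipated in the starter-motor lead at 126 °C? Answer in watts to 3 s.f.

A = π(d/2)² = π(4.3700e-03 m)² = 5.999e-05 m²
R₍20₎ = ρL/A = (1.71×10^-8)(5.34)/(5.999e-05) = 0.001522 Ω
R₍126₎ = R₍20₎(1 + αΔT) = 0.001522 × (1 + 0.0039×106) = 0.002151 Ω
P = I²R = (250)² × 0.002151 = 134 W

134 W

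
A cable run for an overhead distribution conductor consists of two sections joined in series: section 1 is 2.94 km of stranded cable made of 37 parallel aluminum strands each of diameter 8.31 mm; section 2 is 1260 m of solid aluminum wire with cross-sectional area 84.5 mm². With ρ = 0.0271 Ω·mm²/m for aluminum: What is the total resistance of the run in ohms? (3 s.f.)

ρ = 0.0271 Ω·mm²/m = 2.71×10^-8 Ω·m
Section 1: A_strand = π(4.1550e-03)² = 5.424e-05 m²; R₁ = ρL/(N·A_s) = (2.71×10^-8)(2940)/(37×5.424e-05) = 0.0397 Ω
Section 2: A = 84.5 mm² = 8.450e-05 m²
R₂ = (2.71×10^-8)(1260)/(8.450e-05) = 0.4041 Ω
R = R₁ + R₂ = 0.444 Ω

0.444 Ω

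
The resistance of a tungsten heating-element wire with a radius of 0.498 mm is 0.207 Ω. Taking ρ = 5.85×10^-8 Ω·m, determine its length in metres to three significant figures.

2.76 m

A = πr² = π(4.9800e-04 m)² = 7.791e-07 m²
L = RA/ρ = (0.207)(7.791e-07)/(5.85×10^-8) = 2.76 m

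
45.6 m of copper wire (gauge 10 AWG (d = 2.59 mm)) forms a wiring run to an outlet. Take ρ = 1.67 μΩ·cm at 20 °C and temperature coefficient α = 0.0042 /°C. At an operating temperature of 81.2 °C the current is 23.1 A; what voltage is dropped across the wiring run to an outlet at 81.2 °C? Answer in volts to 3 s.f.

ρ = 1.67 μΩ·cm = 1.67×10^-8 Ω·m
A = π(2.59/2 mm)² = π(1.2950e-03 m)² = 5.269e-06 m²
R₍20₎ = ρL/A = (1.67×10^-8)(45.6)/(5.269e-06) = 0.1445 Ω
R₍81.2₎ = R₍20₎(1 + αΔT) = 0.1445 × (1 + 0.0042×61.2) = 0.1817 Ω
V = IR = 23.1 × 0.1817 = 4.20 V

4.20 V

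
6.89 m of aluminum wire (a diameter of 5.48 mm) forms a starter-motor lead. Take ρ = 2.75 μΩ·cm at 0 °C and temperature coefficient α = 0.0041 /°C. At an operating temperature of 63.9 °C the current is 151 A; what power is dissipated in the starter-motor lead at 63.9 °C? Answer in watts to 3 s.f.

231 W

ρ = 2.75 μΩ·cm = 2.75×10^-8 Ω·m
A = π(d/2)² = π(2.7400e-03 m)² = 2.359e-05 m²
R₍0₎ = ρL/A = (2.75×10^-8)(6.89)/(2.359e-05) = 0.008033 Ω
R₍63.9₎ = R₍0₎(1 + αΔT) = 0.008033 × (1 + 0.0041×63.9) = 0.01014 Ω
P = I²R = (151)² × 0.01014 = 231 W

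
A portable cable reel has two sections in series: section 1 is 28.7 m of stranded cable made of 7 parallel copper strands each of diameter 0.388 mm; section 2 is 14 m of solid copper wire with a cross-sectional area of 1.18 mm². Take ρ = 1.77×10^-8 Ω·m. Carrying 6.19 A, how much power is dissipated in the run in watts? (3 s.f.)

Section 1: A_strand = π(1.9400e-04)² = 1.182e-07 m²; R₁ = ρL/(N·A_s) = (1.77×10^-8)(28.7)/(7×1.182e-07) = 0.6138 Ω
Section 2: A = 1.18 mm² = 1.180e-06 m²
R₂ = (1.77×10^-8)(14)/(1.180e-06) = 0.21 Ω
R = R₁ + R₂ = 0.8238 Ω
P = I²R = (6.19)² × 0.8238 = 31.6 W

31.6 W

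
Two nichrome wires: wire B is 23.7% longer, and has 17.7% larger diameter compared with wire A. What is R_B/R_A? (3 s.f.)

R ∝ L/d², so R_B/R_A = (1 + 23.7/100) × (1 + 17.7/100)⁻²
= 1.237 × 0.7218 = 0.893

0.893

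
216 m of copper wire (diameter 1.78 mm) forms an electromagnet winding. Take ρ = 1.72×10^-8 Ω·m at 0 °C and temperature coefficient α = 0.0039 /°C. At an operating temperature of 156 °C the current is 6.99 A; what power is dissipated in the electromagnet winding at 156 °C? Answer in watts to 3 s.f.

117 W

A = π(d/2)² = π(8.9000e-04 m)² = 2.488e-06 m²
R₍0₎ = ρL/A = (1.72×10^-8)(216)/(2.488e-06) = 1.493 Ω
R₍156₎ = R₍0₎(1 + αΔT) = 1.493 × (1 + 0.0039×156) = 2.401 Ω
P = I²R = (6.99)² × 2.401 = 117 W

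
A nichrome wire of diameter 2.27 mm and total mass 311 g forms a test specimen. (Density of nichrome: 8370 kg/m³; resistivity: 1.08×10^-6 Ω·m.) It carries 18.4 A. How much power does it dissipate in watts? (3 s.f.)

829 W

A = π(d/2)² = π(1.1350e-03 m)² = 4.0471e-06 m²
L = m/(density·A) = 0.311/(8370×4.0471e-06) = 9.181 m
R = ρL/A = (1.08×10^-6)(9.181)/(4.0471e-06) = 2.45 Ω
P = I²R = (18.4)² × 2.45 = 829 W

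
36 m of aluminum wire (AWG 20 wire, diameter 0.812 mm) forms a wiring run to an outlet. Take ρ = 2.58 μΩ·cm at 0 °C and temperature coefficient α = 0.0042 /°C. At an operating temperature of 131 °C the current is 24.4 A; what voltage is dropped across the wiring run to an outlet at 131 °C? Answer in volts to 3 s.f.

ρ = 2.58 μΩ·cm = 2.58×10^-8 Ω·m
A = π(0.812/2 mm)² = π(4.0600e-04 m)² = 5.178e-07 m²
R₍0₎ = ρL/A = (2.58×10^-8)(36)/(5.178e-07) = 1.794 Ω
R₍131₎ = R₍0₎(1 + αΔT) = 1.794 × (1 + 0.0042×131) = 2.78 Ω
V = IR = 24.4 × 2.78 = 67.8 V

67.8 V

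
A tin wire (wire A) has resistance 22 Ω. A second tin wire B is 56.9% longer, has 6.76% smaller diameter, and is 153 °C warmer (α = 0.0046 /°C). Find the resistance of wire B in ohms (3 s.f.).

R ∝ ρL/d² with ρ ∝ (1+αΔT), so R_B/R_A = (1 + 56.9/100) × (1 − 6.76/100)⁻² × (1 + 0.0046×153)
= 1.569 × 1.15 × 1.704 = 3.075
R_B = 3.075 × 22 = 67.6 Ω

67.6 Ω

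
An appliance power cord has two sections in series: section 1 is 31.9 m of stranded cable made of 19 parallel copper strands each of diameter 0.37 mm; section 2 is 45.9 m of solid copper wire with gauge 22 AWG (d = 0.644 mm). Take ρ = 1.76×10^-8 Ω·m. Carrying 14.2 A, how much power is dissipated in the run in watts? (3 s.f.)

555 W

Section 1: A_strand = π(1.8500e-04)² = 1.075e-07 m²; R₁ = ρL/(N·A_s) = (1.76×10^-8)(31.9)/(19×1.075e-07) = 0.2748 Ω
Section 2: A = π(0.644/2 mm)² = π(3.2200e-04 m)² = 3.257e-07 m²
R₂ = (1.76×10^-8)(45.9)/(3.257e-07) = 2.48 Ω
R = R₁ + R₂ = 2.755 Ω
P = I²R = (14.2)² × 2.755 = 555 W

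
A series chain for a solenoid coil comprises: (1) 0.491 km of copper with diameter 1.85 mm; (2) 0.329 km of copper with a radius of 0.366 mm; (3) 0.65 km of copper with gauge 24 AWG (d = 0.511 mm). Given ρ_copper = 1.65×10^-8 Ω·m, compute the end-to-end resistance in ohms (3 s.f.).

68.2 Ω

Seg 1: A = π(d/2)² = π(9.2500e-04 m)² = 2.688e-06 m²
R_1 = (1.65×10^-8)(491)/(2.688e-06) = 3.014 Ω
Seg 2: A = πr² = π(3.6600e-04 m)² = 4.208e-07 m²
R_2 = (1.65×10^-8)(329)/(4.208e-07) = 12.9 Ω
Seg 3: A = π(0.511/2 mm)² = π(2.5550e-04 m)² = 2.051e-07 m²
R_3 = (1.65×10^-8)(650)/(2.051e-07) = 52.3 Ω
R_total = R_1 + R_2 + R_3 = 68.2 Ω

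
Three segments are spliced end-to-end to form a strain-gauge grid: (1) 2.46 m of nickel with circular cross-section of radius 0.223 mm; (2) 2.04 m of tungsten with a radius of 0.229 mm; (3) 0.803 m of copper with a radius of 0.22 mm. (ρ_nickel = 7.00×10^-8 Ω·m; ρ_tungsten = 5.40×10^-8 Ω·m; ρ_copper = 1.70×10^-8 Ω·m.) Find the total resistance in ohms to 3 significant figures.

Seg 1: A = πr² = π(2.2300e-04 m)² = 1.562e-07 m²
R_1 = (7.00×10^-8)(2.46)/(1.562e-07) = 1.102 Ω
Seg 2: A = πr² = π(2.2900e-04 m)² = 1.647e-07 m²
R_2 = (5.40×10^-8)(2.04)/(1.647e-07) = 0.6687 Ω
Seg 3: A = πr² = π(2.2000e-04 m)² = 1.521e-07 m²
R_3 = (1.70×10^-8)(0.803)/(1.521e-07) = 0.08978 Ω
R_total = R_1 + R_2 + R_3 = 1.86 Ω

1.86 Ω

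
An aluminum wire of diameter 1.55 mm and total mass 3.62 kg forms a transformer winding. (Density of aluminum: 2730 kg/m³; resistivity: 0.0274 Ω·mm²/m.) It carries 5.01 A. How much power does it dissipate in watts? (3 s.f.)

256 W

ρ = 0.0274 Ω·mm²/m = 2.74×10^-8 Ω·m
A = π(d/2)² = π(7.7500e-04 m)² = 1.8869e-06 m²
L = m/(density·A) = 3.62/(2730×1.8869e-06) = 702.7 m
R = ρL/A = (2.74×10^-8)(702.7)/(1.8869e-06) = 10.2 Ω
P = I²R = (5.01)² × 10.2 = 256 W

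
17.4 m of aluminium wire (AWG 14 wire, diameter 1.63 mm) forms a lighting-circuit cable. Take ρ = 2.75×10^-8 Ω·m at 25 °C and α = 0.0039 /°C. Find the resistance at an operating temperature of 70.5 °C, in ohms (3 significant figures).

0.270 Ω

A = π(1.63/2 mm)² = π(8.1500e-04 m)² = 2.087e-06 m²
R₍25°C₎ = ρL/A = (2.75×10^-8)(17.4)/(2.087e-06) = 0.2293 Ω
R = R₀(1 + αΔT) = 0.2293(1 + 0.0039×45.5) = 0.270 Ω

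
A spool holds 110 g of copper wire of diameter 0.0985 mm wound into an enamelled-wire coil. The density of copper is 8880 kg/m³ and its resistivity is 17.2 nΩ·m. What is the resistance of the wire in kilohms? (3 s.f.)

ρ = 17.2 nΩ·m = 1.72×10^-8 Ω·m
A = π(d/2)² = π(4.9250e-05 m)² = 7.6201e-09 m²
L = m/(density·A) = 0.11/(8880×7.6201e-09) = 1626 m
R = ρL/A = (1.72×10^-8)(1626)/(7.6201e-09) = 3.67 kΩ

3.67 kΩ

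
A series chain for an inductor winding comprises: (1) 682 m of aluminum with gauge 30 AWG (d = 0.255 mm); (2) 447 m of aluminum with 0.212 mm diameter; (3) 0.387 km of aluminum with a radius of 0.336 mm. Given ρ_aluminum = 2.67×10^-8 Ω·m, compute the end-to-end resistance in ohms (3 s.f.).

724 Ω

Seg 1: A = π(0.255/2 mm)² = π(1.2750e-04 m)² = 5.107e-08 m²
R_1 = (2.67×10^-8)(682)/(5.107e-08) = 356.6 Ω
Seg 2: A = π(d/2)² = π(1.0600e-04 m)² = 3.530e-08 m²
R_2 = (2.67×10^-8)(447)/(3.530e-08) = 338.1 Ω
Seg 3: A = πr² = π(3.3600e-04 m)² = 3.547e-07 m²
R_3 = (2.67×10^-8)(387)/(3.547e-07) = 29.13 Ω
R_total = R_1 + R_2 + R_3 = 724 Ω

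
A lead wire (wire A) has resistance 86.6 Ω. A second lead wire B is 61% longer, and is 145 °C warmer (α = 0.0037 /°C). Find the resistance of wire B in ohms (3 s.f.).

214 Ω

R ∝ ρL/d² with ρ ∝ (1+αΔT), so R_B/R_A = (1 + 61/100) × (1 + 0.0037×145)
= 1.61 × 1.536 = 2.474
R_B = 2.474 × 86.6 = 214 Ω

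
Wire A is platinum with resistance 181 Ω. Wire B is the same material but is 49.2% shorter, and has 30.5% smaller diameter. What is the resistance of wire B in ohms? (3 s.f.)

R ∝ L/d², so R_B/R_A = (1 − 49.2/100) × (1 − 30.5/100)⁻²
= 0.508 × 2.07 = 1.052
R_B = 1.052 × 181 = 190 Ω

190 Ω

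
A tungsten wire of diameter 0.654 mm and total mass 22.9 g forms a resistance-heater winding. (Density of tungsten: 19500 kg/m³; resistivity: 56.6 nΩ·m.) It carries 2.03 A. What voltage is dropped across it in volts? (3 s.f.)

1.20 V

ρ = 56.6 nΩ·m = 5.66×10^-8 Ω·m
A = π(d/2)² = π(3.2700e-04 m)² = 3.3593e-07 m²
L = m/(density·A) = 0.0229/(19500×3.3593e-07) = 3.496 m
R = ρL/A = (5.66×10^-8)(3.496)/(3.3593e-07) = 0.589 Ω
V = IR = 2.03 × 0.589 = 1.20 V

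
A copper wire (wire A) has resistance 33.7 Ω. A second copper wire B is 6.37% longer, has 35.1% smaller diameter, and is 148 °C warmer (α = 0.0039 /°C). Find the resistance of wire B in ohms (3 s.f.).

134 Ω

R ∝ ρL/d² with ρ ∝ (1+αΔT), so R_B/R_A = (1 + 6.37/100) × (1 − 35.1/100)⁻² × (1 + 0.0039×148)
= 1.064 × 2.374 × 1.577 = 3.983
R_B = 3.983 × 33.7 = 134 Ω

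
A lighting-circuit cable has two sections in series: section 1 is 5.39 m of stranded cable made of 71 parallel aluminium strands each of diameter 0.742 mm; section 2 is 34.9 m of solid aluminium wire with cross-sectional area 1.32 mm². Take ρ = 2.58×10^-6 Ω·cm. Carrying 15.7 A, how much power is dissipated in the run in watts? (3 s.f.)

ρ = 2.58×10^-6 Ω·cm = 2.58×10^-8 Ω·m
Section 1: A_strand = π(3.7100e-04)² = 4.324e-07 m²; R₁ = ρL/(N·A_s) = (2.58×10^-8)(5.39)/(71×4.324e-07) = 0.00453 Ω
Section 2: A = 1.32 mm² = 1.320e-06 m²
R₂ = (2.58×10^-8)(34.9)/(1.320e-06) = 0.6821 Ω
R = R₁ + R₂ = 0.6867 Ω
P = I²R = (15.7)² × 0.6867 = 169 W

169 W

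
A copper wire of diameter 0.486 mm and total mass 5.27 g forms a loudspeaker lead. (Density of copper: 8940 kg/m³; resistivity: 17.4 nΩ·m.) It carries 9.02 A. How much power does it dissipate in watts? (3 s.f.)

ρ = 17.4 nΩ·m = 1.74×10^-8 Ω·m
A = π(d/2)² = π(2.4300e-04 m)² = 1.8551e-07 m²
L = m/(density·A) = 0.00527/(8940×1.8551e-07) = 3.178 m
R = ρL/A = (1.74×10^-8)(3.178)/(1.8551e-07) = 0.2981 Ω
P = I²R = (9.02)² × 0.2981 = 24.2 W

24.2 W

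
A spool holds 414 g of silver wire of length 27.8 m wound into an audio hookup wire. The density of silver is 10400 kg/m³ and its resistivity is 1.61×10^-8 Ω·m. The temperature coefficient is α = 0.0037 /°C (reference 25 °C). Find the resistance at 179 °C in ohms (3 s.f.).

A = m/(density·L) = 0.414/(10400×27.8) = 1.4319e-06 m²
R = ρL/A = (1.61×10^-8)(27.8)/(1.4319e-06) = 0.3126 Ω
R(179 °C) = 0.3126 × (1 + 0.0037×154) = 0.491 Ω

0.491 Ω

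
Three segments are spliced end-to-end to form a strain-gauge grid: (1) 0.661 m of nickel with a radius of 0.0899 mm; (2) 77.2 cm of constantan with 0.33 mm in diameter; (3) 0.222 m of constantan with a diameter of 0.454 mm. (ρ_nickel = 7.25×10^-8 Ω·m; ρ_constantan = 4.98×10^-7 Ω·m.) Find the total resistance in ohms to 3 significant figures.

7.07 Ω

Seg 1: A = πr² = π(8.9900e-05 m)² = 2.539e-08 m²
R_1 = (7.25×10^-8)(0.661)/(2.539e-08) = 1.887 Ω
Seg 2: A = π(d/2)² = π(1.6500e-04 m)² = 8.553e-08 m²
R_2 = (4.98×10^-7)(0.772)/(8.553e-08) = 4.495 Ω
Seg 3: A = π(d/2)² = π(2.2700e-04 m)² = 1.619e-07 m²
R_3 = (4.98×10^-7)(0.222)/(1.619e-07) = 0.6829 Ω
R_total = R_1 + R_2 + R_3 = 7.07 Ω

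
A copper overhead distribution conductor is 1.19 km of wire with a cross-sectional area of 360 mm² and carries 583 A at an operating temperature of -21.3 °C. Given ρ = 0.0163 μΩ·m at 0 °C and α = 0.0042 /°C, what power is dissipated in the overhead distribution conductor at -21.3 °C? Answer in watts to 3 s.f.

16700 W

ρ = 0.0163 μΩ·m = 1.63×10^-8 Ω·m
A = 360 mm² = 3.600e-04 m²
R₍0₎ = ρL/A = (1.63×10^-8)(1190)/(3.600e-04) = 0.05388 Ω
R₍-21.3₎ = R₍0₎(1 + αΔT) = 0.05388 × (1 + 0.0042×-21.3) = 0.04906 Ω
P = I²R = (583)² × 0.04906 = 16700 W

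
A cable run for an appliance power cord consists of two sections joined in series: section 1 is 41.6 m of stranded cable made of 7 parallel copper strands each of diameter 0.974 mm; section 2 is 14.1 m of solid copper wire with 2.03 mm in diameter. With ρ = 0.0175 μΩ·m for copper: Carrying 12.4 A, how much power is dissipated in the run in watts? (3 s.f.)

ρ = 0.0175 μΩ·m = 1.75×10^-8 Ω·m
Section 1: A_strand = π(4.8700e-04)² = 7.451e-07 m²; R₁ = ρL/(N·A_s) = (1.75×10^-8)(41.6)/(7×7.451e-07) = 0.1396 Ω
Section 2: A = π(d/2)² = π(1.0150e-03 m)² = 3.237e-06 m²
R₂ = (1.75×10^-8)(14.1)/(3.237e-06) = 0.07624 Ω
R = R₁ + R₂ = 0.2158 Ω
P = I²R = (12.4)² × 0.2158 = 33.2 W

33.2 W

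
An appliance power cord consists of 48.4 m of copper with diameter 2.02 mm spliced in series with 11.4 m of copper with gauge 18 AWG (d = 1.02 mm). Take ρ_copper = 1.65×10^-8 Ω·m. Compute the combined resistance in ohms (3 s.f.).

Segment 1: A = π(d/2)² = π(1.0100e-03 m)² = 3.205e-06 m²
R₁ = ρL/A = (1.65×10^-8)(48.4)/(3.205e-06) = 0.2492 Ω
Segment 2: A = π(1.02/2 mm)² = π(5.1000e-04 m)² = 8.171e-07 m²
R₂ = (1.65×10^-8)(11.4)/(8.171e-07) = 0.2302 Ω
R = R₁ + R₂ = 0.479 Ω

0.479 Ω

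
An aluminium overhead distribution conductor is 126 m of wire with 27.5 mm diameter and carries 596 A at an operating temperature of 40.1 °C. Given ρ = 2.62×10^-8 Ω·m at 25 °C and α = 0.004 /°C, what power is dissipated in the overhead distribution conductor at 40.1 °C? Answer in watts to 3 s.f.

2090 W

A = π(d/2)² = π(1.3750e-02 m)² = 5.940e-04 m²
R₍25₎ = ρL/A = (2.62×10^-8)(126)/(5.940e-04) = 0.005558 Ω
R₍40.1₎ = R₍25₎(1 + αΔT) = 0.005558 × (1 + 0.004×15.1) = 0.005894 Ω
P = I²R = (596)² × 0.005894 = 2090 W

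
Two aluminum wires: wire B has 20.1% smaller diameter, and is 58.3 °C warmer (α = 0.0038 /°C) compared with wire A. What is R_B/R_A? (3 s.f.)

R ∝ ρL/d² with ρ ∝ (1+αΔT), so R_B/R_A = (1 − 20.1/100)⁻² × (1 + 0.0038×58.3)
= 1.566 × 1.222 = 1.91

1.91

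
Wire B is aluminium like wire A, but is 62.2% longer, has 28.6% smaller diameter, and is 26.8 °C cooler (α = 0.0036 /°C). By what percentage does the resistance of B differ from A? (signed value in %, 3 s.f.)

187%

R ∝ ρL/d² with ρ ∝ (1+αΔT), so R_B/R_A = (1 + 62.2/100) × (1 − 28.6/100)⁻² × (1 − 0.0036×26.8)
= 1.622 × 1.962 × 0.9035 = 2.875
(R_B − R_A)/R_A = 2.875 − 1 = 187%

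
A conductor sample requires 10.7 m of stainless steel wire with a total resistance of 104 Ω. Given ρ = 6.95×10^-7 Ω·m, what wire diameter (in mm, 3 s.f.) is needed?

0.302 mm

A = ρL/R = (6.95×10^-7)(10.7)/(104) = 7.150e-08 m²
d = 2√(A/π) = 3.017e-04 m = 0.302 mm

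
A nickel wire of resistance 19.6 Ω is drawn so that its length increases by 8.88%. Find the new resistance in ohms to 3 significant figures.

23.2 Ω

k = 1 + 8.88/100 = 1.089; volume constant ⇒ A' = A/k, so R' = k²R.
R' = 1.185 × 19.6 = 23.2 Ω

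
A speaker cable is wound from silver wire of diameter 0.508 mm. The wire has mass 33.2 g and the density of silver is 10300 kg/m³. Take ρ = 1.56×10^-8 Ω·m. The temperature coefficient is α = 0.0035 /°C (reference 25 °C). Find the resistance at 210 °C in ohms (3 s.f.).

A = π(d/2)² = π(2.5400e-04 m)² = 2.0268e-07 m²
L = m/(density·A) = 0.0332/(10300×2.0268e-07) = 15.9 m
R = ρL/A = (1.56×10^-8)(15.9)/(2.0268e-07) = 1.224 Ω
R(210 °C) = 1.224 × (1 + 0.0035×185) = 2.02 Ω

2.02 Ω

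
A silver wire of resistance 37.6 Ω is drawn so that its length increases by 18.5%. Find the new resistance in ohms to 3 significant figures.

52.8 Ω

k = 1 + 18.5/100 = 1.185; volume constant ⇒ A' = A/k, so R' = k²R.
R' = 1.404 × 37.6 = 52.8 Ω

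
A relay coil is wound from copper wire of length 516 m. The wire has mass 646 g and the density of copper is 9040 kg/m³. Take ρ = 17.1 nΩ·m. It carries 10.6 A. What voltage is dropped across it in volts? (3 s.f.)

675 V

ρ = 17.1 nΩ·m = 1.71×10^-8 Ω·m
A = m/(density·L) = 0.646/(9040×516) = 1.3849e-07 m²
R = ρL/A = (1.71×10^-8)(516)/(1.3849e-07) = 63.71 Ω
V = IR = 10.6 × 63.71 = 675 V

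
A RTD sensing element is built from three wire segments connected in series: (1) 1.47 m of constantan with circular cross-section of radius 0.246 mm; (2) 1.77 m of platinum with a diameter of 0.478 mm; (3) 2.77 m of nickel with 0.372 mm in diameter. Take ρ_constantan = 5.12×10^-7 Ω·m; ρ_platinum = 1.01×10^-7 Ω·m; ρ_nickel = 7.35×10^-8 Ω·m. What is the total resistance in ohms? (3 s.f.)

6.83 Ω

Seg 1: A = πr² = π(2.4600e-04 m)² = 1.901e-07 m²
R_1 = (5.12×10^-7)(1.47)/(1.901e-07) = 3.959 Ω
Seg 2: A = π(d/2)² = π(2.3900e-04 m)² = 1.795e-07 m²
R_2 = (1.01×10^-7)(1.77)/(1.795e-07) = 0.9962 Ω
Seg 3: A = π(d/2)² = π(1.8600e-04 m)² = 1.087e-07 m²
R_3 = (7.35×10^-8)(2.77)/(1.087e-07) = 1.873 Ω
R_total = R_1 + R_2 + R_3 = 6.83 Ω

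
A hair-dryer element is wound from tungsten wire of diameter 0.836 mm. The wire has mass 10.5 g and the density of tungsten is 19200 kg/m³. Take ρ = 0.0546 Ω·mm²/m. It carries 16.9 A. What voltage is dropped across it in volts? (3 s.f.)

1.67 V

ρ = 0.0546 Ω·mm²/m = 5.46×10^-8 Ω·m
A = π(d/2)² = π(4.1800e-04 m)² = 5.4891e-07 m²
L = m/(density·A) = 0.0105/(19200×5.4891e-07) = 0.9963 m
R = ρL/A = (5.46×10^-8)(0.9963)/(5.4891e-07) = 0.0991 Ω
V = IR = 16.9 × 0.0991 = 1.67 V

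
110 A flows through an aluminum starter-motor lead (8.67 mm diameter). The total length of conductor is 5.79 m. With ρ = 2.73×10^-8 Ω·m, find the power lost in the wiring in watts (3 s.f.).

32.4 W

A = π(d/2)² = π(4.3350e-03 m)² = 5.904e-05 m²
R = ρL/A = (2.73×10^-8)(5.79)/(5.904e-05) = 0.002677 Ω
P = I²R = (110)² × 0.002677 = 32.4 W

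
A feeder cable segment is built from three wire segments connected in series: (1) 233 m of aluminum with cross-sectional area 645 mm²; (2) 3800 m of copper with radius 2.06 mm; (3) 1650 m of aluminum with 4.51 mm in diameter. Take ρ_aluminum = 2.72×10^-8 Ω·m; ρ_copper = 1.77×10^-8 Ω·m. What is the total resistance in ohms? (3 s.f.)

Seg 1: A = 645 mm² = 6.450e-04 m²
R_1 = (2.72×10^-8)(233)/(6.450e-04) = 0.009826 Ω
Seg 2: A = πr² = π(2.0600e-03 m)² = 1.333e-05 m²
R_2 = (1.77×10^-8)(3800)/(1.333e-05) = 5.045 Ω
Seg 3: A = π(d/2)² = π(2.2550e-03 m)² = 1.598e-05 m²
R_3 = (2.72×10^-8)(1650)/(1.598e-05) = 2.809 Ω
R_total = R_1 + R_2 + R_3 = 7.86 Ω

7.86 Ω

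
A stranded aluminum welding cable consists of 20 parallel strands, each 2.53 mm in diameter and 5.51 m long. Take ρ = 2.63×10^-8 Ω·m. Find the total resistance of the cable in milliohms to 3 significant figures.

A_strand = π(1.2650e-03 m)² = 5.027e-06 m²
R_strand = ρL/A = (2.63×10^-8)(5.51)/(5.027e-06) = 0.02883 Ω
R_total = R_strand/N = 0.02883/20 = 1.44 mΩ

1.44 mΩ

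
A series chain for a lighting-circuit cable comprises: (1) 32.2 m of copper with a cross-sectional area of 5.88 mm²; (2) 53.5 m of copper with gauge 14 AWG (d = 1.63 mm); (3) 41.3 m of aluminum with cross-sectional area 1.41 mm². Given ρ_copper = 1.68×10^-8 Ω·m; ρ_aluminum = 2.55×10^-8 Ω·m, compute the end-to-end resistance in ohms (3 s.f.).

Seg 1: A = 5.88 mm² = 5.880e-06 m²
R_1 = (1.68×10^-8)(32.2)/(5.880e-06) = 0.092 Ω
Seg 2: A = π(1.63/2 mm)² = π(8.1500e-04 m)² = 2.087e-06 m²
R_2 = (1.68×10^-8)(53.5)/(2.087e-06) = 0.4307 Ω
Seg 3: A = 1.41 mm² = 1.410e-06 m²
R_3 = (2.55×10^-8)(41.3)/(1.410e-06) = 0.7469 Ω
R_total = R_1 + R_2 + R_3 = 1.27 Ω

1.27 Ω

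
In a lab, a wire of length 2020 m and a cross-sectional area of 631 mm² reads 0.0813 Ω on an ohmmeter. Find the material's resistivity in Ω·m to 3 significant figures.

2.54×10^-8 Ω·m

A = 631 mm² = 6.310e-04 m²
ρ = RA/L = (0.0813)(6.310e-04)/(2020) = 2.54×10^-8 Ω·m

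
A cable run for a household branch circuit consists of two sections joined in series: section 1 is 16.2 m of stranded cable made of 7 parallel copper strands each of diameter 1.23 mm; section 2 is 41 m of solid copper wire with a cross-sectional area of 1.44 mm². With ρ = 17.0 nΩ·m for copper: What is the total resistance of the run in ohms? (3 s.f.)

ρ = 17.0 nΩ·m = 1.70×10^-8 Ω·m
Section 1: A_strand = π(6.1500e-04)² = 1.188e-06 m²; R₁ = ρL/(N·A_s) = (1.70×10^-8)(16.2)/(7×1.188e-06) = 0.03311 Ω
Section 2: A = 1.44 mm² = 1.440e-06 m²
R₂ = (1.70×10^-8)(41)/(1.440e-06) = 0.484 Ω
R = R₁ + R₂ = 0.517 Ω

0.517 Ω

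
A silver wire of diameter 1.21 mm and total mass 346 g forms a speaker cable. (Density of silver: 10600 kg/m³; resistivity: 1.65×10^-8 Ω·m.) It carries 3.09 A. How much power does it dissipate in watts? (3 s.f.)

A = π(d/2)² = π(6.0500e-04 m)² = 1.1499e-06 m²
L = m/(density·A) = 0.346/(10600×1.1499e-06) = 28.39 m
R = ρL/A = (1.65×10^-8)(28.39)/(1.1499e-06) = 0.4073 Ω
P = I²R = (3.09)² × 0.4073 = 3.89 W

3.89 W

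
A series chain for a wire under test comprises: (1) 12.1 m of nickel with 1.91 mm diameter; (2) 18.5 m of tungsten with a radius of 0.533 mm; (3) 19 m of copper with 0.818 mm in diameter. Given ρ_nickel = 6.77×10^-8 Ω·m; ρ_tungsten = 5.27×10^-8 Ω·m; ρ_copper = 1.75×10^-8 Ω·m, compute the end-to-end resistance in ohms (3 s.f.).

2.01 Ω

Seg 1: A = π(d/2)² = π(9.5500e-04 m)² = 2.865e-06 m²
R_1 = (6.77×10^-8)(12.1)/(2.865e-06) = 0.2859 Ω
Seg 2: A = πr² = π(5.3300e-04 m)² = 8.925e-07 m²
R_2 = (5.27×10^-8)(18.5)/(8.925e-07) = 1.092 Ω
Seg 3: A = π(d/2)² = π(4.0900e-04 m)² = 5.255e-07 m²
R_3 = (1.75×10^-8)(19)/(5.255e-07) = 0.6327 Ω
R_total = R_1 + R_2 + R_3 = 2.01 Ω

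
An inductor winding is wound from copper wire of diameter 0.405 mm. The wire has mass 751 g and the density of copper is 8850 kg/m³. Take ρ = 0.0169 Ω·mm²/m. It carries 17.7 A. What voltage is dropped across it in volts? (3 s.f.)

ρ = 0.0169 Ω·mm²/m = 1.69×10^-8 Ω·m
A = π(d/2)² = π(2.0250e-04 m)² = 1.2882e-07 m²
L = m/(density·A) = 0.751/(8850×1.2882e-07) = 658.7 m
R = ρL/A = (1.69×10^-8)(658.7)/(1.2882e-07) = 86.41 Ω
V = IR = 17.7 × 86.41 = 1530 V

1530 V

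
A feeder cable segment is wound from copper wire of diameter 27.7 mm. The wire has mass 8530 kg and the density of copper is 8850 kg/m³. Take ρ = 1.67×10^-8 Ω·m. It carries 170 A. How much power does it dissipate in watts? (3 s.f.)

1280 W

A = π(d/2)² = π(1.3850e-02 m)² = 6.0263e-04 m²
L = m/(density·A) = 8530/(8850×6.0263e-04) = 1599 m
R = ρL/A = (1.67×10^-8)(1599)/(6.0263e-04) = 0.04432 Ω
P = I²R = (170)² × 0.04432 = 1280 W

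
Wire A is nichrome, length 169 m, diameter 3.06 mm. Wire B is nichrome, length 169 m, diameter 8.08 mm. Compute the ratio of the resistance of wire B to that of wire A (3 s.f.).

0.143

R ∝ ρL/d², so R_B/R_A = (d_A/d_B)²
= (3.06/8.08)² = 0.143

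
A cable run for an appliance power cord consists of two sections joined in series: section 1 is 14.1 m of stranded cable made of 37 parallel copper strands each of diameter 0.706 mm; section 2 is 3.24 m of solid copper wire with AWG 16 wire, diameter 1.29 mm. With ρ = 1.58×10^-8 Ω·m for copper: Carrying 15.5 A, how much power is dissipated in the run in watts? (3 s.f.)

13.1 W

Section 1: A_strand = π(3.5300e-04)² = 3.915e-07 m²; R₁ = ρL/(N·A_s) = (1.58×10^-8)(14.1)/(37×3.915e-07) = 0.01538 Ω
Section 2: A = π(1.29/2 mm)² = π(6.4500e-04 m)² = 1.307e-06 m²
R₂ = (1.58×10^-8)(3.24)/(1.307e-06) = 0.03917 Ω
R = R₁ + R₂ = 0.05455 Ω
P = I²R = (15.5)² × 0.05455 = 13.1 W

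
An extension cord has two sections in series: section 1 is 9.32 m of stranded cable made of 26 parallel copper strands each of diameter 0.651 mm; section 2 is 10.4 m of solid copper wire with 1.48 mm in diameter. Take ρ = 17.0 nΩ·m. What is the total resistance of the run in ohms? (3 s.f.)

ρ = 17.0 nΩ·m = 1.70×10^-8 Ω·m
Section 1: A_strand = π(3.2550e-04)² = 3.329e-07 m²; R₁ = ρL/(N·A_s) = (1.70×10^-8)(9.32)/(26×3.329e-07) = 0.01831 Ω
Section 2: A = π(d/2)² = π(7.4000e-04 m)² = 1.720e-06 m²
R₂ = (1.70×10^-8)(10.4)/(1.720e-06) = 0.1028 Ω
R = R₁ + R₂ = 0.121 Ω

0.121 Ω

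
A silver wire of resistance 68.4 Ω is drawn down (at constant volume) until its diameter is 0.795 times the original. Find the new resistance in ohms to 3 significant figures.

Volume constant ⇒ L' = L/r² with r = 0.795. R' = ρL'/A' = ρ(L/r²)/(πr²d₀²/4) = R/r⁴.
R' = 2.503 × 68.4 = 171 Ω

171 Ω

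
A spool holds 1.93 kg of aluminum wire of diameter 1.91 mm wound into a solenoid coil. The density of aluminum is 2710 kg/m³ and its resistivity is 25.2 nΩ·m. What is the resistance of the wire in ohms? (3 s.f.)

2.19 Ω

ρ = 25.2 nΩ·m = 2.52×10^-8 Ω·m
A = π(d/2)² = π(9.5500e-04 m)² = 2.8652e-06 m²
L = m/(density·A) = 1.93/(2710×2.8652e-06) = 248.6 m
R = ρL/A = (2.52×10^-8)(248.6)/(2.8652e-06) = 2.19 Ω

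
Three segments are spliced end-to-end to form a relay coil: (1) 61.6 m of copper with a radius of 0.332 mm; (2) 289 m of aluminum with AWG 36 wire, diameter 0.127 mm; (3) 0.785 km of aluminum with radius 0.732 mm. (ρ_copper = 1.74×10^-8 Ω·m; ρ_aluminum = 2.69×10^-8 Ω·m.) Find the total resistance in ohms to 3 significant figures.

Seg 1: A = πr² = π(3.3200e-04 m)² = 3.463e-07 m²
R_1 = (1.74×10^-8)(61.6)/(3.463e-07) = 3.095 Ω
Seg 2: A = π(0.127/2 mm)² = π(6.3500e-05 m)² = 1.267e-08 m²
R_2 = (2.69×10^-8)(289)/(1.267e-08) = 613.7 Ω
Seg 3: A = πr² = π(7.3200e-04 m)² = 1.683e-06 m²
R_3 = (2.69×10^-8)(785)/(1.683e-06) = 12.54 Ω
R_total = R_1 + R_2 + R_3 = 629 Ω

629 Ω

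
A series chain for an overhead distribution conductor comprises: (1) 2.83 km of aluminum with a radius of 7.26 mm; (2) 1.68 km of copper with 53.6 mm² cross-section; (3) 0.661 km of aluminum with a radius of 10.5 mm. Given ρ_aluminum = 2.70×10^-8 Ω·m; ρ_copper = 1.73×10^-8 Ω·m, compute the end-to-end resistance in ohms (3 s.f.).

1.06 Ω

Seg 1: A = πr² = π(7.2600e-03 m)² = 1.656e-04 m²
R_1 = (2.70×10^-8)(2830)/(1.656e-04) = 0.4615 Ω
Seg 2: A = 53.6 mm² = 5.360e-05 m²
R_2 = (1.73×10^-8)(1680)/(5.360e-05) = 0.5422 Ω
Seg 3: A = πr² = π(1.0500e-02 m)² = 3.464e-04 m²
R_3 = (2.70×10^-8)(661)/(3.464e-04) = 0.05153 Ω
R_total = R_1 + R_2 + R_3 = 1.06 Ω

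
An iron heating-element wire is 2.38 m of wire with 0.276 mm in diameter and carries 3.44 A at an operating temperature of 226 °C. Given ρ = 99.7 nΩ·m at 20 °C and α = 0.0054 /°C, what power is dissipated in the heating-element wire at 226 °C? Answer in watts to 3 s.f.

99.1 W

ρ = 99.7 nΩ·m = 9.97×10^-8 Ω·m
A = π(d/2)² = π(1.3800e-04 m)² = 5.983e-08 m²
R₍20₎ = ρL/A = (9.97×10^-8)(2.38)/(5.983e-08) = 3.966 Ω
R₍226₎ = R₍20₎(1 + αΔT) = 3.966 × (1 + 0.0054×206) = 8.378 Ω
P = I²R = (3.44)² × 8.378 = 99.1 W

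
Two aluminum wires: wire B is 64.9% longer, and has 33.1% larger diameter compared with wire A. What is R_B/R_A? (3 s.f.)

0.931

R ∝ L/d², so R_B/R_A = (1 + 64.9/100) × (1 + 33.1/100)⁻²
= 1.649 × 0.5645 = 0.931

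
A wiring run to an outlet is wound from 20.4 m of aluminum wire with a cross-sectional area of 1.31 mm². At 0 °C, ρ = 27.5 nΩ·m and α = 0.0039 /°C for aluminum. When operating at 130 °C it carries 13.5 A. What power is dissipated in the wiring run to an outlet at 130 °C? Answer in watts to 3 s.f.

118 W

ρ = 27.5 nΩ·m = 2.75×10^-8 Ω·m
A = 1.31 mm² = 1.310e-06 m²
R₍0₎ = ρL/A = (2.75×10^-8)(20.4)/(1.310e-06) = 0.4282 Ω
R₍130₎ = R₍0₎(1 + αΔT) = 0.4282 × (1 + 0.0039×130) = 0.6454 Ω
P = I²R = (13.5)² × 0.6454 = 118 W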